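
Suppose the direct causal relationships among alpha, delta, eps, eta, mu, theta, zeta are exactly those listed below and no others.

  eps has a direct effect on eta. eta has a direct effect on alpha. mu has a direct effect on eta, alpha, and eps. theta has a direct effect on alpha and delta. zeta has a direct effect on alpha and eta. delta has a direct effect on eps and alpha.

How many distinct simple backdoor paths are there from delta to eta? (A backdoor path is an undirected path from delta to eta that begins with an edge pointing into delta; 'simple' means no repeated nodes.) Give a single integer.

4

A backdoor path from delta to eta is any simple undirected path whose first edge points into delta (i.e. leaves delta via a parent).
Parents of delta: {theta}.
Enumerating:
  P1: delta <- theta -> alpha <- mu -> eps -> eta
  P2: delta <- theta -> alpha <- mu -> eta
  P3: delta <- theta -> alpha <- zeta -> eta
  P4: delta <- theta -> alpha <- eta
That exhausts the simple backdoor paths. Count: 4.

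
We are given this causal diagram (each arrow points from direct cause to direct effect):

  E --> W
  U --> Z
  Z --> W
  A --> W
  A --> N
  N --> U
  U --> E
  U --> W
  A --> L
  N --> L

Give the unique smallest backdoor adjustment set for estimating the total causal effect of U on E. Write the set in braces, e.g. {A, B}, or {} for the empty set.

Variables eligible for adjustment (non-descendants of U, excluding U and E): {A, L, N}.
Backdoor paths from U to E:
  P1: U <- N <- A -> W <- E
  P2: U <- N -> L <- A -> W <- E
Each backdoor path contains an unconditioned collider, so every path is already blocked with the empty conditioning set:
  P1: blocked at collider W (neither it nor any descendant is in the conditioning set).
  P2: blocked at collider L (neither it nor any descendant is in the conditioning set).
The empty set is therefore the unique smallest valid set.

{}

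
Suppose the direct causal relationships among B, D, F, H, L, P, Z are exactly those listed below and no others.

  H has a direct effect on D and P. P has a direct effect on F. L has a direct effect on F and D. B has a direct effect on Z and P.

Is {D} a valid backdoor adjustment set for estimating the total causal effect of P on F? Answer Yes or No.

Backdoor paths from P to F (paths whose first edge points into P):
  P1: P <- H -> D <- L -> F
Condition 1 (no descendant of P in the set): holds — descendants of P are {F}; none are in {D}.
Condition 2 (every backdoor path blocked by {D}):
  P1: open — collider(s) D are conditioned on (or have a conditioned descendant) and no non-collider on the path is in the set.
{D} does not satisfy the backdoor criterion.

No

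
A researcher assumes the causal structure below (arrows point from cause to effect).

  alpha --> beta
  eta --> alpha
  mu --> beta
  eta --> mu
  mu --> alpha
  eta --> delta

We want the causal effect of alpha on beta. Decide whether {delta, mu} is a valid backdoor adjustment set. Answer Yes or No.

Backdoor paths from alpha to beta (paths whose first edge points into alpha):
  P1: alpha <- eta -> mu -> beta
  P2: alpha <- mu -> beta
Condition 1 (no descendant of alpha in the set): holds — descendants of alpha are {beta}; none are in {delta, mu}.
Condition 2 (every backdoor path blocked by {delta, mu}):
  P1: blocked at chain node mu ∈ conditioning set.
  P2: blocked at fork node mu ∈ conditioning set.
{delta, mu} satisfies the backdoor criterion.

Yes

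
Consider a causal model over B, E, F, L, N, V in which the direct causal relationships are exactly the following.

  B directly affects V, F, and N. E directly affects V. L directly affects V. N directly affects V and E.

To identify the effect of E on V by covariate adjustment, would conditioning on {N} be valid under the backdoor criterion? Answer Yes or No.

Backdoor paths from E to V (paths whose first edge points into E):
  P1: E <- N <- B -> V
  P2: E <- N -> V
Condition 1 (no descendant of E in the set): holds — descendants of E are {V}; none are in {N}.
Condition 2 (every backdoor path blocked by {N}):
  P1: blocked at chain node N ∈ conditioning set.
  P2: blocked at fork node N ∈ conditioning set.
{N} satisfies the backdoor criterion.

Yes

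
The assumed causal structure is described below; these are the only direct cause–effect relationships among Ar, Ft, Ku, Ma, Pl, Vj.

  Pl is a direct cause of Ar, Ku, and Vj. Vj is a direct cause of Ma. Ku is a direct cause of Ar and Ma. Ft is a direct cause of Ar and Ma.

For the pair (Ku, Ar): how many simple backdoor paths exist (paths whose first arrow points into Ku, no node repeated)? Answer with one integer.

A backdoor path from Ku to Ar is any simple undirected path whose first edge points into Ku (i.e. leaves Ku via a parent).
Parents of Ku: {Pl}.
Enumerating:
  P1: Ku <- Pl -> Vj -> Ma <- Ft -> Ar
  P2: Ku <- Pl -> Ar
That exhausts the simple backdoor paths. Count: 2.

2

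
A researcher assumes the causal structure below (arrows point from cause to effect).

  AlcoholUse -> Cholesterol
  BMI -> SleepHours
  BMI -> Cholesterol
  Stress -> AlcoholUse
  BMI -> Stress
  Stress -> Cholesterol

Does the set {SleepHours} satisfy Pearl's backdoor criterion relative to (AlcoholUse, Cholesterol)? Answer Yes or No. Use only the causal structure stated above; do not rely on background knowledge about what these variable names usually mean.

Backdoor paths from AlcoholUse to Cholesterol (paths whose first edge points into AlcoholUse):
  P1: AlcoholUse <- Stress <- BMI -> Cholesterol
  P2: AlcoholUse <- Stress -> Cholesterol
Condition 1 (no descendant of AlcoholUse in the set): holds — descendants of AlcoholUse are {Cholesterol}; none are in {SleepHours}.
Condition 2 (every backdoor path blocked by {SleepHours}):
  P1: open — no interior node is in the conditioning set.
  P2: open — no interior node is in the conditioning set.
{SleepHours} does not satisfy the backdoor criterion.

No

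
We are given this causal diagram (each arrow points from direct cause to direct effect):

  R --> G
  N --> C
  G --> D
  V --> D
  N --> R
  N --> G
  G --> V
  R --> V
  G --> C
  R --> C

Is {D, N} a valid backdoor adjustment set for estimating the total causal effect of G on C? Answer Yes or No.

No

Backdoor paths from G to C (paths whose first edge points into G):
  P1: G <- N -> R -> C
  P2: G <- N -> C
  P3: G <- R <- N -> C
  P4: G <- R -> C
Condition 1 (no descendant of G in the set): FAILS — D is a descendant of G.
Condition 2 (every backdoor path blocked by {D, N}):
  P1: blocked at fork node N ∈ conditioning set.
  P2: blocked at fork node N ∈ conditioning set.
  P3: blocked at fork node N ∈ conditioning set.
  P4: open — no interior node is in the conditioning set.
{D, N} does not satisfy the backdoor criterion.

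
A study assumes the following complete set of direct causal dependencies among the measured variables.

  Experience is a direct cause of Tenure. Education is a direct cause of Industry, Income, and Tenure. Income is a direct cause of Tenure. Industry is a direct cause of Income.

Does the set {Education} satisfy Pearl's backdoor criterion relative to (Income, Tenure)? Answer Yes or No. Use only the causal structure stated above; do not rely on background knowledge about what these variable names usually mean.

Yes

Backdoor paths from Income to Tenure (paths whose first edge points into Income):
  P1: Income <- Education -> Tenure
  P2: Income <- Industry <- Education -> Tenure
Condition 1 (no descendant of Income in the set): holds — descendants of Income are {Tenure}; none are in {Education}.
Condition 2 (every backdoor path blocked by {Education}):
  P1: blocked at fork node Education ∈ conditioning set.
  P2: blocked at fork node Education ∈ conditioning set.
{Education} satisfies the backdoor criterion.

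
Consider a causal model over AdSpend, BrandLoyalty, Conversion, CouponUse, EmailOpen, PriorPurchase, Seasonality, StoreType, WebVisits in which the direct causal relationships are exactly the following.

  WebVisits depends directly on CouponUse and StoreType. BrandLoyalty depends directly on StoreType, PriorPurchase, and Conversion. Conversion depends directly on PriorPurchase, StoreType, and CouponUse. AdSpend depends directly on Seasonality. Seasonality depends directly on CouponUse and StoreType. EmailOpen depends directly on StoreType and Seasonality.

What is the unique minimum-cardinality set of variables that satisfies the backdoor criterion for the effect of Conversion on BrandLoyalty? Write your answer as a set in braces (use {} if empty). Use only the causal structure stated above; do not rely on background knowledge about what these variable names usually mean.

{PriorPurchase, StoreType}

Variables eligible for adjustment (non-descendants of Conversion, excluding Conversion and BrandLoyalty): {AdSpend, CouponUse, EmailOpen, PriorPurchase, Seasonality, StoreType, WebVisits}.
Backdoor paths from Conversion to BrandLoyalty:
  P1: Conversion <- StoreType -> BrandLoyalty
  P2: Conversion <- CouponUse -> WebVisits <- StoreType -> BrandLoyalty
  P3: Conversion <- CouponUse -> Seasonality <- StoreType -> BrandLoyalty
  P4: Conversion <- CouponUse -> Seasonality -> EmailOpen <- StoreType -> BrandLoyalty
  P5: Conversion <- PriorPurchase -> BrandLoyalty
The empty set is not sufficient: P1 (Conversion <- StoreType -> BrandLoyalty) has no collider blocking it and no conditioned non-collider, so it is open.
Try {PriorPurchase, StoreType}:
  P1: blocked at fork node StoreType ∈ conditioning set.
  P2: blocked at collider WebVisits (neither it nor any descendant is in the conditioning set).
  P3: blocked at collider Seasonality (neither it nor any descendant is in the conditioning set).
  P4: blocked at collider EmailOpen (neither it nor any descendant is in the conditioning set).
  P5: blocked at fork node PriorPurchase ∈ conditioning set.
{PriorPurchase, StoreType} contains no descendant of Conversion and blocks every backdoor path.
Every element of {PriorPurchase, StoreType} is needed (dropping PriorPurchase leaves P5 open; dropping StoreType leaves P1 open), so no proper subset is valid.
Among all size-2 subsets of the eligible variables, only {PriorPurchase, StoreType} blocks every backdoor path, so it is the unique smallest valid adjustment set.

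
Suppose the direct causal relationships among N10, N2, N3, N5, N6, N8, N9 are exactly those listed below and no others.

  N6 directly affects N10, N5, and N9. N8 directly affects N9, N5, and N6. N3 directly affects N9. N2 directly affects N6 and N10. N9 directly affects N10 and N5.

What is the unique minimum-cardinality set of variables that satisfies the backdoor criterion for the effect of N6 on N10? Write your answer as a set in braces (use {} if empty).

Variables eligible for adjustment (non-descendants of N6, excluding N6 and N10): {N2, N3, N8}.
Backdoor paths from N6 to N10:
  P1: N6 <- N2 -> N10
  P2: N6 <- N8 -> N9 -> N10
  P3: N6 <- N8 -> N5 <- N9 -> N10
The empty set is not sufficient: P1 (N6 <- N2 -> N10) has no collider blocking it and no conditioned non-collider, so it is open.
Try {N2, N8}:
  P1: blocked at fork node N2 ∈ conditioning set.
  P2: blocked at fork node N8 ∈ conditioning set.
  P3: blocked at fork node N8 ∈ conditioning set.
{N2, N8} contains no descendant of N6 and blocks every backdoor path.
Every element of {N2, N8} is needed (dropping N2 leaves P1 open; dropping N8 leaves P2 open), so no proper subset is valid.
Among all size-2 subsets of the eligible variables, only {N2, N8} blocks every backdoor path, so it is the unique smallest valid adjustment set.

{N2, N8}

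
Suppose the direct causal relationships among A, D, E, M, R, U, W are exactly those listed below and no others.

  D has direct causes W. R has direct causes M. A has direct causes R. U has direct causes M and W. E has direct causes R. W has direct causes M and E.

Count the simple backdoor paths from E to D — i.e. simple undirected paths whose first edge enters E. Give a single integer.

A backdoor path from E to D is any simple undirected path whose first edge points into E (i.e. leaves E via a parent).
Parents of E: {R}.
Enumerating:
  P1: E <- R <- M -> W -> D
  P2: E <- R <- M -> U <- W -> D
That exhausts the simple backdoor paths. Count: 2.

2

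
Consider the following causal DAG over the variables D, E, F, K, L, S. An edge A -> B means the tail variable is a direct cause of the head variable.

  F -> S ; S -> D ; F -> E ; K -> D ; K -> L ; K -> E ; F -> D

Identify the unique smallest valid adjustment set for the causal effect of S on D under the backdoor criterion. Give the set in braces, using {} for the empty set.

{F}

Variables eligible for adjustment (non-descendants of S, excluding S and D): {E, F, K, L}.
Backdoor paths from S to D:
  P1: S <- F -> E <- K -> D
  P2: S <- F -> D
The empty set is not sufficient: P2 (S <- F -> D) has no collider blocking it and no conditioned non-collider, so it is open.
Try {F}:
  P1: blocked at fork node F ∈ conditioning set.
  P2: blocked at fork node F ∈ conditioning set.
{F} contains no descendant of S and blocks every backdoor path.
No other singleton works — e.g. {K} leaves P2 open — so {F} is the unique smallest valid adjustment set.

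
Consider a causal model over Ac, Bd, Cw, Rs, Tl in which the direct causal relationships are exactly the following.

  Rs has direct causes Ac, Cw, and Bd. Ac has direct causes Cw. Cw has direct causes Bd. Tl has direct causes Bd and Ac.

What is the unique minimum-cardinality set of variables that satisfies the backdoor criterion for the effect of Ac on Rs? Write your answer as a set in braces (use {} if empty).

Variables eligible for adjustment (non-descendants of Ac, excluding Ac and Rs): {Bd, Cw}.
Backdoor paths from Ac to Rs:
  P1: Ac <- Cw <- Bd -> Rs
  P2: Ac <- Cw -> Rs
The empty set is not sufficient: P1 (Ac <- Cw <- Bd -> Rs) has no collider blocking it and no conditioned non-collider, so it is open.
Try {Cw}:
  P1: blocked at chain node Cw ∈ conditioning set.
  P2: blocked at fork node Cw ∈ conditioning set.
{Cw} contains no descendant of Ac and blocks every backdoor path.
No other singleton works — e.g. {Bd} leaves P2 open — so {Cw} is the unique smallest valid adjustment set.

{Cw}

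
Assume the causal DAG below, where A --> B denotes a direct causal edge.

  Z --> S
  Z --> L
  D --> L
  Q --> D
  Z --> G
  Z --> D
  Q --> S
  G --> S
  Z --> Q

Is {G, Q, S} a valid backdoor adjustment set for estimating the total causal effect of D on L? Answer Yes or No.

Backdoor paths from D to L (paths whose first edge points into D):
  P1: D <- Z -> L
  P2: D <- Q <- Z -> L
  P3: D <- Q -> S <- Z -> L
  P4: D <- Q -> S <- G <- Z -> L
Condition 1 (no descendant of D in the set): holds — descendants of D are {L}; none are in {G, Q, S}.
Condition 2 (every backdoor path blocked by {G, Q, S}):
  P1: open — no interior node is in the conditioning set.
  P2: blocked at chain node Q ∈ conditioning set.
  P3: blocked at fork node Q ∈ conditioning set.
  P4: blocked at fork node Q ∈ conditioning set.
{G, Q, S} does not satisfy the backdoor criterion.

No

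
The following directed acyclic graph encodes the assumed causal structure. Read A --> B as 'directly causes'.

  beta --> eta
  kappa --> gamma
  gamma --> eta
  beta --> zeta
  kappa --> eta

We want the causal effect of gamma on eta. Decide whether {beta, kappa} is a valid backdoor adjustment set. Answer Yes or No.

Yes

Backdoor paths from gamma to eta (paths whose first edge points into gamma):
  P1: gamma <- kappa -> eta
Condition 1 (no descendant of gamma in the set): holds — descendants of gamma are {eta}; none are in {beta, kappa}.
Condition 2 (every backdoor path blocked by {beta, kappa}):
  P1: blocked at fork node kappa ∈ conditioning set.
{beta, kappa} satisfies the backdoor criterion.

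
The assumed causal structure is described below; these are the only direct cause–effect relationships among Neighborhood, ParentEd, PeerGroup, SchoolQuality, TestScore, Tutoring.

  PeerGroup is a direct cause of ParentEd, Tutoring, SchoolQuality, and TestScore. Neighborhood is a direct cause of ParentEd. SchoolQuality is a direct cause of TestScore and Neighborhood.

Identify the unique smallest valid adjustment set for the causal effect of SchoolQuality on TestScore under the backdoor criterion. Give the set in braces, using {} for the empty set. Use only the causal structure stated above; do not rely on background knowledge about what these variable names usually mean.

{PeerGroup}

Variables eligible for adjustment (non-descendants of SchoolQuality, excluding SchoolQuality and TestScore): {PeerGroup, Tutoring}.
Backdoor paths from SchoolQuality to TestScore:
  P1: SchoolQuality <- PeerGroup -> TestScore
The empty set is not sufficient: P1 (SchoolQuality <- PeerGroup -> TestScore) has no collider blocking it and no conditioned non-collider, so it is open.
Try {PeerGroup}:
  P1: blocked at fork node PeerGroup ∈ conditioning set.
{PeerGroup} contains no descendant of SchoolQuality and blocks every backdoor path.
No other singleton works — e.g. {Tutoring} leaves P1 open — so {PeerGroup} is the unique smallest valid adjustment set.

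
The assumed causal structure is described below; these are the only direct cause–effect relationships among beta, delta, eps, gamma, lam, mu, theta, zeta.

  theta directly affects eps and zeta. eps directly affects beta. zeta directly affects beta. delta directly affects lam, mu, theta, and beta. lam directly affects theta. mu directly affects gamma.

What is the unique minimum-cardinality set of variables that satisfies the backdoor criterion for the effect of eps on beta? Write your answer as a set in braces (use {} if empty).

{theta}

Variables eligible for adjustment (non-descendants of eps, excluding eps and beta): {delta, gamma, lam, mu, theta, zeta}.
Backdoor paths from eps to beta:
  P1: eps <- theta <- delta -> beta
  P2: eps <- theta <- lam <- delta -> beta
  P3: eps <- theta -> zeta -> beta
The empty set is not sufficient: P1 (eps <- theta <- delta -> beta) has no collider blocking it and no conditioned non-collider, so it is open.
Try {theta}:
  P1: blocked at chain node theta ∈ conditioning set.
  P2: blocked at chain node theta ∈ conditioning set.
  P3: blocked at fork node theta ∈ conditioning set.
{theta} contains no descendant of eps and blocks every backdoor path.
No other singleton works — e.g. {delta} leaves P3 open — so {theta} is the unique smallest valid adjustment set.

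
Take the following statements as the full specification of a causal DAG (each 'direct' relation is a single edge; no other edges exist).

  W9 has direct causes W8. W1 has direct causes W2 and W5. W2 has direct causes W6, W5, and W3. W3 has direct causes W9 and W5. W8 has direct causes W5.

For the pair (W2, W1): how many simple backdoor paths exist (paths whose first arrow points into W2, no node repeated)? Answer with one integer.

A backdoor path from W2 to W1 is any simple undirected path whose first edge points into W2 (i.e. leaves W2 via a parent).
Parents of W2: {W3, W5, W6}.
Enumerating:
  P1: W2 <- W5 -> W1
  P2: W2 <- W3 <- W5 -> W1
  P3: W2 <- W3 <- W9 <- W8 <- W5 -> W1
That exhausts the simple backdoor paths. Count: 3.

3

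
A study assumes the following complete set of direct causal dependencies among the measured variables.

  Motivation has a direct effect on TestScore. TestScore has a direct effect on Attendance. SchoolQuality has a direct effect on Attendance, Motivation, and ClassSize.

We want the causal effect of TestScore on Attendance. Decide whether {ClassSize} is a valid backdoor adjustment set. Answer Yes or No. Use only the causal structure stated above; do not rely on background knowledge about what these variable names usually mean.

Backdoor paths from TestScore to Attendance (paths whose first edge points into TestScore):
  P1: TestScore <- Motivation <- SchoolQuality -> Attendance
Condition 1 (no descendant of TestScore in the set): holds — descendants of TestScore are {Attendance}; none are in {ClassSize}.
Condition 2 (every backdoor path blocked by {ClassSize}):
  P1: open — no interior node is in the conditioning set.
{ClassSize} does not satisfy the backdoor criterion.

No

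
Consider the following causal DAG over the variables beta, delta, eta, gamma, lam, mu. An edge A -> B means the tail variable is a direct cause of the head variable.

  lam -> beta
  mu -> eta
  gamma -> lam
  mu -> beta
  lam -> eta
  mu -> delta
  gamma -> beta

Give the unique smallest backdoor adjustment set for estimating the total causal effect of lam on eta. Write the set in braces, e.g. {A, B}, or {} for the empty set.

{}

Variables eligible for adjustment (non-descendants of lam, excluding lam and eta): {delta, gamma, mu}.
Backdoor paths from lam to eta:
  P1: lam <- gamma -> beta <- mu -> eta
Each backdoor path contains an unconditioned collider, so every path is already blocked with the empty conditioning set:
  P1: blocked at collider beta (neither it nor any descendant is in the conditioning set).
The empty set is therefore the unique smallest valid set.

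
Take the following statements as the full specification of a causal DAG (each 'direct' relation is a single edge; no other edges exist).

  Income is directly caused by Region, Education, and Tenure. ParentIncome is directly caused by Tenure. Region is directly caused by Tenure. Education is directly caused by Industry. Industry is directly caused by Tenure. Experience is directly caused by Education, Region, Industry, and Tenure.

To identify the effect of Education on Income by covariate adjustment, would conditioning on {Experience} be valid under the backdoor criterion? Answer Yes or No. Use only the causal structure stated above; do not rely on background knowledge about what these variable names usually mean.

Backdoor paths from Education to Income (paths whose first edge points into Education):
  P1: Education <- Industry <- Tenure -> Region -> Income
  P2: Education <- Industry <- Tenure -> Experience <- Region -> Income
  P3: Education <- Industry <- Tenure -> Income
  P4: Education <- Industry -> Experience <- Tenure -> Region -> Income
  P5: Education <- Industry -> Experience <- Tenure -> Income
  P6: Education <- Industry -> Experience <- Region <- Tenure -> Income
  P7: Education <- Industry -> Experience <- Region -> Income
Condition 1 (no descendant of Education in the set): FAILS — Experience is a descendant of Education.
Condition 2 (every backdoor path blocked by {Experience}):
  P1: open — no interior node is in the conditioning set.
  P2: open — collider(s) Experience are conditioned on (or have a conditioned descendant) and no non-collider on the path is in the set.
  P3: open — no interior node is in the conditioning set.
  P4: open — collider(s) Experience are conditioned on (or have a conditioned descendant) and no non-collider on the path is in the set.
  P5: open — collider(s) Experience are conditioned on (or have a conditioned descendant) and no non-collider on the path is in the set.
  P6: open — collider(s) Experience are conditioned on (or have a conditioned descendant) and no non-collider on the path is in the set.
  P7: open — collider(s) Experience are conditioned on (or have a conditioned descendant) and no non-collider on the path is in the set.
{Experience} does not satisfy the backdoor criterion.

No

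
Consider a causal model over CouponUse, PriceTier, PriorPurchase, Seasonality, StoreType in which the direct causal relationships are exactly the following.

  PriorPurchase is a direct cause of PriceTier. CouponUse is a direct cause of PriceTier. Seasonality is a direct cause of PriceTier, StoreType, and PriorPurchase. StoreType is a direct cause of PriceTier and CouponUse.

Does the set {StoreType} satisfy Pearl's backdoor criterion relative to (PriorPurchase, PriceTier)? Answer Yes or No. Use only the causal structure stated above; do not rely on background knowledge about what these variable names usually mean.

Backdoor paths from PriorPurchase to PriceTier (paths whose first edge points into PriorPurchase):
  P1: PriorPurchase <- Seasonality -> StoreType -> CouponUse -> PriceTier
  P2: PriorPurchase <- Seasonality -> StoreType -> PriceTier
  P3: PriorPurchase <- Seasonality -> PriceTier
Condition 1 (no descendant of PriorPurchase in the set): holds — descendants of PriorPurchase are {PriceTier}; none are in {StoreType}.
Condition 2 (every backdoor path blocked by {StoreType}):
  P1: blocked at chain node StoreType ∈ conditioning set.
  P2: blocked at chain node StoreType ∈ conditioning set.
  P3: open — no interior node is in the conditioning set.
{StoreType} does not satisfy the backdoor criterion.

No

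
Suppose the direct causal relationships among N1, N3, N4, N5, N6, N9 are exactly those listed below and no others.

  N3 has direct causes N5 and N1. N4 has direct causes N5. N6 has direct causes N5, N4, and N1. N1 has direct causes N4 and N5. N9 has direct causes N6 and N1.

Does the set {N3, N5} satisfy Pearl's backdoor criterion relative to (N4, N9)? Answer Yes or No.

No

Backdoor paths from N4 to N9 (paths whose first edge points into N4):
  P1: N4 <- N5 -> N1 -> N6 -> N9
  P2: N4 <- N5 -> N1 -> N9
  P3: N4 <- N5 -> N3 <- N1 -> N6 -> N9
  P4: N4 <- N5 -> N3 <- N1 -> N9
  P5: N4 <- N5 -> N6 <- N1 -> N9
  P6: N4 <- N5 -> N6 -> N9
Condition 1 (no descendant of N4 in the set): FAILS — N3 is a descendant of N4.
Condition 2 (every backdoor path blocked by {N3, N5}):
  P1: blocked at fork node N5 ∈ conditioning set.
  P2: blocked at fork node N5 ∈ conditioning set.
  P3: blocked at fork node N5 ∈ conditioning set.
  P4: blocked at fork node N5 ∈ conditioning set.
  P5: blocked at fork node N5 ∈ conditioning set.
  P6: blocked at fork node N5 ∈ conditioning set.
{N3, N5} does not satisfy the backdoor criterion.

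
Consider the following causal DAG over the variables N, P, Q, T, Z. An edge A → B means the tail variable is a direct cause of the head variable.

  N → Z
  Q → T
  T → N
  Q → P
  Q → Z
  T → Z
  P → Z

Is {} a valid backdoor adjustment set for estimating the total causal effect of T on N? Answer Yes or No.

Backdoor paths from T to N (paths whose first edge points into T):
  P1: T <- Q -> P -> Z <- N
  P2: T <- Q -> Z <- N
Condition 1 (no descendant of T in the set): holds — descendants of T are {N, Z}; none are in {}.
Condition 2 (every backdoor path blocked by {}):
  P1: blocked at collider Z (neither it nor any descendant is in the conditioning set).
  P2: blocked at collider Z (neither it nor any descendant is in the conditioning set).
{} satisfies the backdoor criterion.

Yes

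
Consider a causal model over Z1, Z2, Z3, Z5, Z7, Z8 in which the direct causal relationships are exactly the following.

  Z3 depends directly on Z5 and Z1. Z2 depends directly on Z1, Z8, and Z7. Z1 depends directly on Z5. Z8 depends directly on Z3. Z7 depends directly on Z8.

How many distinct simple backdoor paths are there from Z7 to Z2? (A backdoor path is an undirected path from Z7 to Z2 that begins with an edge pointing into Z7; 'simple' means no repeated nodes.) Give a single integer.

A backdoor path from Z7 to Z2 is any simple undirected path whose first edge points into Z7 (i.e. leaves Z7 via a parent).
Parents of Z7: {Z8}.
Enumerating:
  P1: Z7 <- Z8 <- Z3 <- Z5 -> Z1 -> Z2
  P2: Z7 <- Z8 <- Z3 <- Z1 -> Z2
  P3: Z7 <- Z8 -> Z2
That exhausts the simple backdoor paths. Count: 3.

3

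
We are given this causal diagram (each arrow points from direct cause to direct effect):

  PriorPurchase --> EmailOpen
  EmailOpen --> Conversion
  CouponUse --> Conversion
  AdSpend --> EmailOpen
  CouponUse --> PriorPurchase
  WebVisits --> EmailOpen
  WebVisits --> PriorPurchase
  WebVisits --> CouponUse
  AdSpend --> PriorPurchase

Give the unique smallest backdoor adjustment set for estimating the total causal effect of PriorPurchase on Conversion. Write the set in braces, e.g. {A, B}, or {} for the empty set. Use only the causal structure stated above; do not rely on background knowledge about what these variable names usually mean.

{AdSpend, CouponUse, WebVisits}

Variables eligible for adjustment (non-descendants of PriorPurchase, excluding PriorPurchase and Conversion): {AdSpend, CouponUse, WebVisits}.
Backdoor paths from PriorPurchase to Conversion:
  P1: PriorPurchase <- WebVisits -> CouponUse -> Conversion
  P2: PriorPurchase <- WebVisits -> EmailOpen -> Conversion
  P3: PriorPurchase <- AdSpend -> EmailOpen <- WebVisits -> CouponUse -> Conversion
  P4: PriorPurchase <- AdSpend -> EmailOpen -> Conversion
  P5: PriorPurchase <- CouponUse <- WebVisits -> EmailOpen -> Conversion
  P6: PriorPurchase <- CouponUse -> Conversion
The empty set is not sufficient: P1 (PriorPurchase <- WebVisits -> CouponUse -> Conversion) has no collider blocking it and no conditioned non-collider, so it is open.
Try {AdSpend, CouponUse, WebVisits}:
  P1: blocked at fork node WebVisits ∈ conditioning set.
  P2: blocked at fork node WebVisits ∈ conditioning set.
  P3: blocked at fork node AdSpend ∈ conditioning set.
  P4: blocked at fork node AdSpend ∈ conditioning set.
  P5: blocked at chain node CouponUse ∈ conditioning set.
  P6: blocked at fork node CouponUse ∈ conditioning set.
{AdSpend, CouponUse, WebVisits} contains no descendant of PriorPurchase and blocks every backdoor path.
Every element of {AdSpend, CouponUse, WebVisits} is needed (dropping AdSpend leaves P4 open; dropping CouponUse leaves P6 open; dropping WebVisits leaves P2 open), so no proper subset is valid.
Among all size-3 subsets of the eligible variables, only {AdSpend, CouponUse, WebVisits} blocks every backdoor path, so it is the unique smallest valid adjustment set.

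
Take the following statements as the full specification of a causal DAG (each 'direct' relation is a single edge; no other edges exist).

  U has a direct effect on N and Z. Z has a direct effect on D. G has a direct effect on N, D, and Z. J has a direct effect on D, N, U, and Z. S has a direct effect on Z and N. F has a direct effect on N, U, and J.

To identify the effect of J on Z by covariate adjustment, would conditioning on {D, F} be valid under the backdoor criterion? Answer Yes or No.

Backdoor paths from J to Z (paths whose first edge points into J):
  P1: J <- F -> U -> N <- G -> Z
  P2: J <- F -> U -> N <- G -> D <- Z
  P3: J <- F -> U -> N <- S -> Z
  P4: J <- F -> U -> Z
  P5: J <- F -> N <- U -> Z
  P6: J <- F -> N <- G -> Z
  P7: J <- F -> N <- G -> D <- Z
  P8: J <- F -> N <- S -> Z
Condition 1 (no descendant of J in the set): FAILS — D is a descendant of J.
Condition 2 (every backdoor path blocked by {D, F}):
  P1: blocked at fork node F ∈ conditioning set.
  P2: blocked at fork node F ∈ conditioning set.
  P3: blocked at fork node F ∈ conditioning set.
  P4: blocked at fork node F ∈ conditioning set.
  P5: blocked at fork node F ∈ conditioning set.
  P6: blocked at fork node F ∈ conditioning set.
  P7: blocked at fork node F ∈ conditioning set.
  P8: blocked at fork node F ∈ conditioning set.
{D, F} does not satisfy the backdoor criterion.

No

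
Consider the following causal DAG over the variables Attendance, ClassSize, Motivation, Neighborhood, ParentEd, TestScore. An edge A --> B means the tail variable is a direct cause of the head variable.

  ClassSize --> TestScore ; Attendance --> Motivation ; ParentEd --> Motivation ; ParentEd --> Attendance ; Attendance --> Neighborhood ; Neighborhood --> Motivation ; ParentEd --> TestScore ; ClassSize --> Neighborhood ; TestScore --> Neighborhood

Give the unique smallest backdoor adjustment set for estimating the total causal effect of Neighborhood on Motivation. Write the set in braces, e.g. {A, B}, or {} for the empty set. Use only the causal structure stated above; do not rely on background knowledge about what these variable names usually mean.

{Attendance, ParentEd}

Variables eligible for adjustment (non-descendants of Neighborhood, excluding Neighborhood and Motivation): {Attendance, ClassSize, ParentEd, TestScore}.
Backdoor paths from Neighborhood to Motivation:
  P1: Neighborhood <- Attendance <- ParentEd -> Motivation
  P2: Neighborhood <- Attendance -> Motivation
  P3: Neighborhood <- ClassSize -> TestScore <- ParentEd -> Attendance -> Motivation
  P4: Neighborhood <- ClassSize -> TestScore <- ParentEd -> Motivation
  P5: Neighborhood <- TestScore <- ParentEd -> Attendance -> Motivation
  P6: Neighborhood <- TestScore <- ParentEd -> Motivation
The empty set is not sufficient: P1 (Neighborhood <- Attendance <- ParentEd -> Motivation) has no collider blocking it and no conditioned non-collider, so it is open.
Try {Attendance, ParentEd}:
  P1: blocked at chain node Attendance ∈ conditioning set.
  P2: blocked at fork node Attendance ∈ conditioning set.
  P3: blocked at collider TestScore (neither it nor any descendant is in the conditioning set).
  P4: blocked at collider TestScore (neither it nor any descendant is in the conditioning set).
  P5: blocked at fork node ParentEd ∈ conditioning set.
  P6: blocked at fork node ParentEd ∈ conditioning set.
{Attendance, ParentEd} contains no descendant of Neighborhood and blocks every backdoor path.
Every element of {Attendance, ParentEd} is needed (dropping Attendance leaves P2 open; dropping ParentEd leaves P6 open), so no proper subset is valid.
Among all size-2 subsets of the eligible variables, only {Attendance, ParentEd} blocks every backdoor path, so it is the unique smallest valid adjustment set.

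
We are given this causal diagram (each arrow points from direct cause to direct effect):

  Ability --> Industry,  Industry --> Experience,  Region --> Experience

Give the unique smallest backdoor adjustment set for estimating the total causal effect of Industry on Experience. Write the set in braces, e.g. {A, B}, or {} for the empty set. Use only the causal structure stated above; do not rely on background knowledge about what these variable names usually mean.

Variables eligible for adjustment (non-descendants of Industry, excluding Industry and Experience): {Ability, Region}.
Backdoor paths from Industry to Experience:
  (none)
With no backdoor paths the empty set already satisfies the criterion, and it is trivially minimal.

{}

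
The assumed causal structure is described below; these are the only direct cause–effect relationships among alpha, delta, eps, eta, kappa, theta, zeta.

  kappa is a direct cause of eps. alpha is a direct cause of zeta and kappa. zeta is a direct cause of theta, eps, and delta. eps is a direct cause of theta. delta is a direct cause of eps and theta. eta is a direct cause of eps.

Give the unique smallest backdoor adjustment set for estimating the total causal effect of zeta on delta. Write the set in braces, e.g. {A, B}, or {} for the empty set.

Variables eligible for adjustment (non-descendants of zeta, excluding zeta and delta): {alpha, eta, kappa}.
Backdoor paths from zeta to delta:
  P1: zeta <- alpha -> kappa -> eps <- delta
  P2: zeta <- alpha -> kappa -> eps -> theta <- delta
Each backdoor path contains an unconditioned collider, so every path is already blocked with the empty conditioning set:
  P1: blocked at collider eps (neither it nor any descendant is in the conditioning set).
  P2: blocked at collider theta (neither it nor any descendant is in the conditioning set).
The empty set is therefore the unique smallest valid set.

{}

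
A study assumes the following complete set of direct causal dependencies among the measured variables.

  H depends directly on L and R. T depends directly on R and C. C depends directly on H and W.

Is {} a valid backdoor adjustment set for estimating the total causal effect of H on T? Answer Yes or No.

Backdoor paths from H to T (paths whose first edge points into H):
  P1: H <- R -> T
Condition 1 (no descendant of H in the set): holds — descendants of H are {C, T}; none are in {}.
Condition 2 (every backdoor path blocked by {}):
  P1: open — no interior node is in the conditioning set.
{} does not satisfy the backdoor criterion.

No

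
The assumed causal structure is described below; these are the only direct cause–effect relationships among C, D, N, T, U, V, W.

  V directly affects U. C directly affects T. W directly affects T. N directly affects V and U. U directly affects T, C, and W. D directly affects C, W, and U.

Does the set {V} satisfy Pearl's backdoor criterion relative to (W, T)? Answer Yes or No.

Backdoor paths from W to T (paths whose first edge points into W):
  P1: W <- D -> U -> C -> T
  P2: W <- D -> U -> T
  P3: W <- D -> C <- U -> T
  P4: W <- D -> C -> T
  P5: W <- U <- D -> C -> T
  P6: W <- U -> C -> T
  P7: W <- U -> T
Condition 1 (no descendant of W in the set): holds — descendants of W are {T}; none are in {V}.
Condition 2 (every backdoor path blocked by {V}):
  P1: open — no interior node is in the conditioning set.
  P2: open — no interior node is in the conditioning set.
  P3: blocked at collider C (neither it nor any descendant is in the conditioning set).
  P4: open — no interior node is in the conditioning set.
  P5: open — no interior node is in the conditioning set.
  P6: open — no interior node is in the conditioning set.
  P7: open — no interior node is in the conditioning set.
{V} does not satisfy the backdoor criterion.

No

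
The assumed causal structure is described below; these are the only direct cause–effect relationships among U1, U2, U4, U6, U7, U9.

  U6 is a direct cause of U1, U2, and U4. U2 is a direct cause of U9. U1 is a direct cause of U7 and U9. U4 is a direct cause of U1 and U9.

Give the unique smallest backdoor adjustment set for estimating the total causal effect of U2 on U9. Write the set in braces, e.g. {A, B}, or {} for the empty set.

Variables eligible for adjustment (non-descendants of U2, excluding U2 and U9): {U1, U4, U6, U7}.
Backdoor paths from U2 to U9:
  P1: U2 <- U6 -> U4 -> U1 -> U9
  P2: U2 <- U6 -> U4 -> U9
  P3: U2 <- U6 -> U1 <- U4 -> U9
  P4: U2 <- U6 -> U1 -> U9
The empty set is not sufficient: P1 (U2 <- U6 -> U4 -> U1 -> U9) has no collider blocking it and no conditioned non-collider, so it is open.
Try {U6}:
  P1: blocked at fork node U6 ∈ conditioning set.
  P2: blocked at fork node U6 ∈ conditioning set.
  P3: blocked at fork node U6 ∈ conditioning set.
  P4: blocked at fork node U6 ∈ conditioning set.
{U6} contains no descendant of U2 and blocks every backdoor path.
No other singleton works — e.g. {U4} leaves P4 open — so {U6} is the unique smallest valid adjustment set.

{U6}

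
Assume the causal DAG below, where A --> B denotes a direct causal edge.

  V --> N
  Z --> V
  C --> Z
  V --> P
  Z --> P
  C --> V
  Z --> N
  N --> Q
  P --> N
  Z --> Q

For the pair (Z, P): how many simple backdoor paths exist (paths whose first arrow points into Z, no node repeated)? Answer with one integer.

2

A backdoor path from Z to P is any simple undirected path whose first edge points into Z (i.e. leaves Z via a parent).
Parents of Z: {C}.
Enumerating:
  P1: Z <- C -> V -> P
  P2: Z <- C -> V -> N <- P
That exhausts the simple backdoor paths. Count: 2.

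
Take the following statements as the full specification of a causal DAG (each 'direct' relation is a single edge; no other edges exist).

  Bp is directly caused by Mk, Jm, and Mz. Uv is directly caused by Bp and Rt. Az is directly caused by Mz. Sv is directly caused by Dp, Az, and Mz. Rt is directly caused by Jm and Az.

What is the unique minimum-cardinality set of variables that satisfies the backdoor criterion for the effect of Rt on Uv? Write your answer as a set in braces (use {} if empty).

{Bp}

Variables eligible for adjustment (non-descendants of Rt, excluding Rt and Uv): {Az, Bp, Dp, Jm, Mk, Mz, Sv}.
Backdoor paths from Rt to Uv:
  P1: Rt <- Jm -> Bp -> Uv
  P2: Rt <- Az <- Mz -> Bp -> Uv
  P3: Rt <- Az -> Sv <- Mz -> Bp -> Uv
The empty set is not sufficient: P1 (Rt <- Jm -> Bp -> Uv) has no collider blocking it and no conditioned non-collider, so it is open.
Try {Bp}:
  P1: blocked at chain node Bp ∈ conditioning set.
  P2: blocked at chain node Bp ∈ conditioning set.
  P3: blocked at collider Sv (neither it nor any descendant is in the conditioning set).
{Bp} contains no descendant of Rt and blocks every backdoor path.
No other singleton works — e.g. {Jm} leaves P2 open — so {Bp} is the unique smallest valid adjustment set.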